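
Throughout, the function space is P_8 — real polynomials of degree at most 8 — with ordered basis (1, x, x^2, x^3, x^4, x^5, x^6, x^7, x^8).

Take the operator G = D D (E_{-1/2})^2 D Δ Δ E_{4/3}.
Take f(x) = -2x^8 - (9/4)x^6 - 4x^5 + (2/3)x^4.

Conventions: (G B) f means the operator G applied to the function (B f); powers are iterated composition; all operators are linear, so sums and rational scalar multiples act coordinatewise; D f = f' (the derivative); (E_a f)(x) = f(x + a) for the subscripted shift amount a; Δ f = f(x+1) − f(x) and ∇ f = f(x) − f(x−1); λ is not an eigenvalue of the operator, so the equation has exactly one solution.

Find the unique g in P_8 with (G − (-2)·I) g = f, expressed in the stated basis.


write g with unknown coordinates in the stated basis and equate coefficients in (G − (-2)·I) g = f
solving from the highest basis element down gives g = -x^8 - (9/8)x^6 - 2x^5 + (1/3)x^4 + 3360x^3 + 13440x^2 + 20005x + 97780/9
check: G g = -6720x^3 - 26880x^2 - 40010x - 195560/9
so G g − (-2)·g = -2x^8 - (9/4)x^6 - 4x^5 + (2/3)x^4 = f ✓

the result is g(x) = -x^8 - (9/8)x^6 - 2x^5 + (1/3)x^4 + 3360x^3 + 13440x^2 + 20005x + 97780/9


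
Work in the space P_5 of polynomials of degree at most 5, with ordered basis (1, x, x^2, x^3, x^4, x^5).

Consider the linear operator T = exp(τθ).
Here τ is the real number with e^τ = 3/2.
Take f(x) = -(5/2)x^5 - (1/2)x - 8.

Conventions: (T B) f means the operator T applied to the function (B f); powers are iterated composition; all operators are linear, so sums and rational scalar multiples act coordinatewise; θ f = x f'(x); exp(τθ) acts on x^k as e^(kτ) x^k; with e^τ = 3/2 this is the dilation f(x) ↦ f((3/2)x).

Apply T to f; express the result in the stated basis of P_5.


g(x) = -(1215/64)x^5 - (3/4)x - 8

exp(τθ) x^k = e^(kτ) x^k; with e^τ = 3/2 this sends x^k to (3/2)^k x^k
x ↦ 3/2 x
x^5 ↦ 243/32 x^5
applying this coordinatewise to f: exp(τθ) f = -(1215/64)x^5 - (3/4)x - 8


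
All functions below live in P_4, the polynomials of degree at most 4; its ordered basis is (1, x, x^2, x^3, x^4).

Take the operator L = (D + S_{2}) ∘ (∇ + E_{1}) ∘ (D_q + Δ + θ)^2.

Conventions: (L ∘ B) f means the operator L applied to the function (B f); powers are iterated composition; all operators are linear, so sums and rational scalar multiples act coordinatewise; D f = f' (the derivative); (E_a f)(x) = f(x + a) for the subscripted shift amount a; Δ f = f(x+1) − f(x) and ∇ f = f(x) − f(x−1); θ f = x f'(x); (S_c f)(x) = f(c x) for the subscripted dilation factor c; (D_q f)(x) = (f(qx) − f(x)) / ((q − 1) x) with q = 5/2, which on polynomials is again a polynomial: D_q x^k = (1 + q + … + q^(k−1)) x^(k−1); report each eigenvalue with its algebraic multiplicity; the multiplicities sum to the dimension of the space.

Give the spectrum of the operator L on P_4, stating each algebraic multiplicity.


λ = 0 (multiplicity 1), λ = 2 (multiplicity 1), λ = 16 (multiplicity 1), λ = 72 (multiplicity 1), λ = 256 (multiplicity 1)

image of 1: 0
image of x: 2x + 5
image of x^2: 16x^2 + 73x + 157/2
image of x^3: 72x^3 + 498x^2 + (3639/4)x + 4329/8
image of x^4: 256x^4 + 2733x^3 + 7578x^2 + (113777/16)x + 21217/8
the matrix is upper triangular; its diagonal is (0, 2, 16, 72, 256)
for a triangular matrix the eigenvalues are the diagonal entries, with algebraic multiplicity their repetition count


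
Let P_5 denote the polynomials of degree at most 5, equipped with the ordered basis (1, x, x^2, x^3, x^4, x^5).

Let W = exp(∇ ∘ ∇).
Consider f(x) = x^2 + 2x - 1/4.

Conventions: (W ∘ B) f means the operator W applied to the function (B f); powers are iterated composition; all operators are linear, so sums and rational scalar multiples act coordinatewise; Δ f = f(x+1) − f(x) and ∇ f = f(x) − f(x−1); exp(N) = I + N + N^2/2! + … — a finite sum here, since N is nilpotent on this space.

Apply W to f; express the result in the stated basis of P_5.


order-1 term: 2
the series for exp(∇ ∘ ∇) f terminates at order 1
exp(∇ ∘ ∇) f = x^2 + 2x + 7/4

the result is g(x) = x^2 + 2x + 7/4


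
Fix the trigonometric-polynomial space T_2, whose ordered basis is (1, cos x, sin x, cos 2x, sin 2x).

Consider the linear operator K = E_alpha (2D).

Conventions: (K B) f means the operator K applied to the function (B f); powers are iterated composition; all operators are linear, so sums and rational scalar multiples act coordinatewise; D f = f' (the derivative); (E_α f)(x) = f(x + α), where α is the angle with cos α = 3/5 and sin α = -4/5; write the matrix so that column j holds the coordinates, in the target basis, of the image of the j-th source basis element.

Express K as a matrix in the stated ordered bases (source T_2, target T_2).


image of 1: 0
image of cos x: (8/5)cos x - (6/5)sin x
image of sin x: (6/5)cos x + (8/5)sin x
image of cos 2x: (96/25)cos 2x + (28/25)sin 2x
image of sin 2x: -(28/25)cos 2x + (96/25)sin 2x
each image's coordinates form column j of the matrix

the matrix is [[0, 0, 0, 0, 0]; [0, 8/5, 6/5, 0, 0]; [0, -6/5, 8/5, 0, 0]; [0, 0, 0, 96/25, -28/25]; [0, 0, 0, 28/25, 96/25]] (rows listed top to bottom)


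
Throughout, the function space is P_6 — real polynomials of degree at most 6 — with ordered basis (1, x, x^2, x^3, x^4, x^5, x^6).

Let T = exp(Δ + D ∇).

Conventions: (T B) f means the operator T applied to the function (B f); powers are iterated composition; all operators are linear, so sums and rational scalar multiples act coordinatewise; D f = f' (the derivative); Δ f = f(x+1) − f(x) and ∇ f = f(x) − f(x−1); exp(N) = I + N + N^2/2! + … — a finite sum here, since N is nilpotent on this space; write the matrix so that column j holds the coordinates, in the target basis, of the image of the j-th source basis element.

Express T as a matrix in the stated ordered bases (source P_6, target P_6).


the matrix is [[1, 1, 4, 8, 43, 107, 779]; [0, 1, 2, 12, 32, 215, 642]; [0, 0, 1, 3, 24, 80, 645]; [0, 0, 0, 1, 4, 40, 160]; [0, 0, 0, 0, 1, 5, 60]; [0, 0, 0, 0, 0, 1, 6]; [0, 0, 0, 0, 0, 0, 1]] (rows listed top to bottom)

image of 1: 1
image of x: x + 1
image of x^2: x^2 + 2x + 4
image of x^3: x^3 + 3x^2 + 12x + 8
image of x^4: x^4 + 4x^3 + 24x^2 + 32x + 43
image of x^5: x^5 + 5x^4 + 40x^3 + 80x^2 + 215x + 107
image of x^6: x^6 + 6x^5 + 60x^4 + 160x^3 + 645x^2 + 642x + 779
each image's coordinates form column j of the matrix


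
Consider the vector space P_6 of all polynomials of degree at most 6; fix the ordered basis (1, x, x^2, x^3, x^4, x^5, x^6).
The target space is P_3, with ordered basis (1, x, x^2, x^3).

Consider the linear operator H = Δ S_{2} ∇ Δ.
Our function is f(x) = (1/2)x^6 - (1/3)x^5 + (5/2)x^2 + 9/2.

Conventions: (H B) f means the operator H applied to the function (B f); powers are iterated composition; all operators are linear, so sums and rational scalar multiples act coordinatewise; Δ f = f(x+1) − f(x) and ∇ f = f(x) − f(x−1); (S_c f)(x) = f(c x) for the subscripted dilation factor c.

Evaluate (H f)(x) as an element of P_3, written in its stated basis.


the result is g(x) = 960x^3 + 1280x^2 + 920x + 240

Δ f = 3x^5 + (35/6)x^4 + (20/3)x^3 + (25/6)x^2 + (19/3)x + 8/3
∇ Δ f = 15x^4 - (20/3)x^3 + 15x^2 - (10/3)x + 6
S_{2} ∇ Δ f = 240x^4 - (160/3)x^3 + 60x^2 - (20/3)x + 6
Δ (S_{2} ∇ Δ) f = 960x^3 + 1280x^2 + 920x + 240


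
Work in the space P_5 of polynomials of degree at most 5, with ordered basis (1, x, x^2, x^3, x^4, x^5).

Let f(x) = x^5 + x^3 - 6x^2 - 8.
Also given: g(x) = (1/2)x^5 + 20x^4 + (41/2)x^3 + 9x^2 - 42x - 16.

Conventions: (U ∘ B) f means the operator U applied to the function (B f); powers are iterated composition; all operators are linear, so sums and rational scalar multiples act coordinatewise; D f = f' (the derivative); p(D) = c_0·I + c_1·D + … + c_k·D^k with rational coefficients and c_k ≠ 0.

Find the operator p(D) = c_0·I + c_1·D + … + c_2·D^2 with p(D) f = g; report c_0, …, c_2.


D^0 f = x^5 + x^3 - 6x^2 - 8
D^1 f = 5x^4 + 3x^2 - 12x
D^2 f = 20x^3 + 6x - 12
matching coefficients of g against c_0 f + c_1 Df + … from the top degree down determines the c_i
solution: c_0 = 1/2, c_1 = 4, c_2 = 1

p(D) = (1/2)·I + 4·D + D^2, i.e. c_0 = 1/2, c_1 = 4, c_2 = 1


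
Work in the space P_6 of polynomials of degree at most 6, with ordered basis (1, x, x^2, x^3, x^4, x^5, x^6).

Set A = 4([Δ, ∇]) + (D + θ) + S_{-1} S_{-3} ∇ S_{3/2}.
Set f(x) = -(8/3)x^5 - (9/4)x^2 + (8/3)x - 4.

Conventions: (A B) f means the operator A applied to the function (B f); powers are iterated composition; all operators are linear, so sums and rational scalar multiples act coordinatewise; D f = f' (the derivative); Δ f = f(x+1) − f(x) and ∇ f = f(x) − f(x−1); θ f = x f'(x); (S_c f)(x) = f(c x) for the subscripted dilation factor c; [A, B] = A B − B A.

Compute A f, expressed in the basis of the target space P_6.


∇ f = -(40/3)x^4 + (80/3)x^3 - (80/3)x^2 + (53/6)x + 9/4
Δ ∇ f = -(160/3)x^3 - (80/3)x - 9/2
Δ f = -(40/3)x^4 - (80/3)x^3 - (80/3)x^2 - (107/6)x - 9/4
∇ Δ f = -(160/3)x^3 - (80/3)x - 9/2
[Δ, ∇] f = 0
(4([Δ, ∇])) f = 0
D f = -(40/3)x^4 - (9/2)x + 8/3
θ f = -(40/3)x^5 - (9/2)x^2 + (8/3)x
(D + θ) f = -(40/3)x^5 - (40/3)x^4 - (9/2)x^2 - (11/6)x + 8/3
S_{3/2} f = -(81/4)x^5 - (81/16)x^2 + 4x - 4
∇ S_{3/2} f = -(405/4)x^4 + (405/2)x^3 - (405/2)x^2 + (729/8)x - 179/16
S_{-3} ∇ S_{3/2} f = -(32805/4)x^4 - (10935/2)x^3 - (3645/2)x^2 - (2187/8)x - 179/16
S_{-1} (S_{-3} ∇ S_{3/2}) f = -(32805/4)x^4 + (10935/2)x^3 - (3645/2)x^2 + (2187/8)x - 179/16
(4([Δ, ∇]) + (D + θ) + S_{-1} S_{-3} ∇ S_{3/2}) f = -(40/3)x^5 - (98575/12)x^4 + (10935/2)x^3 - 1827x^2 + (6517/24)x - 409/48

the image equals g(x) = -(40/3)x^5 - (98575/12)x^4 + (10935/2)x^3 - 1827x^2 + (6517/24)x - 409/48


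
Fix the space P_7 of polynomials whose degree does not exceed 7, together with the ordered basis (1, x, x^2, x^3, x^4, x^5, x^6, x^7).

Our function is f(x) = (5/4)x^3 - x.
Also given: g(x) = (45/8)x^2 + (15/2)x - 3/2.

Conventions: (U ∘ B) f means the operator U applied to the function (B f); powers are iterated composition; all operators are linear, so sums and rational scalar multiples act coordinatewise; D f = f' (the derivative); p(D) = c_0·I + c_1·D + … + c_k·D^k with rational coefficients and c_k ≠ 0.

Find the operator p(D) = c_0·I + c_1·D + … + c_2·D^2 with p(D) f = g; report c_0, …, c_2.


D^0 f = (5/4)x^3 - x
D^1 f = (15/4)x^2 - 1
D^2 f = (15/2)x
matching coefficients of g against c_0 f + c_1 Df + … from the top degree down determines the c_i
solution: c_0 = 0, c_1 = 3/2, c_2 = 1

p(D) = (3/2)·D + D^2, i.e. c_0 = 0, c_1 = 3/2, c_2 = 1


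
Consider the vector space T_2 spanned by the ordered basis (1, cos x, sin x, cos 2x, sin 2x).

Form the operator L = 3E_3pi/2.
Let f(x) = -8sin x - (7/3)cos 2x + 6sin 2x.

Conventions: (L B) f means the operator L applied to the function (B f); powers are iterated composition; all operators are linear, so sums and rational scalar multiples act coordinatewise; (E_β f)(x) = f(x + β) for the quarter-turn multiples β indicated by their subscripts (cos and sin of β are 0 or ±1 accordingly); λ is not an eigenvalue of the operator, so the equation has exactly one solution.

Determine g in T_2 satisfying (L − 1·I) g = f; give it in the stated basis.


write g with unknown coordinates in the stated basis and equate coefficients in (L − 1·I) g = f
solving from the highest basis element down gives g = -(12/5)cos x + (4/5)sin x + (7/12)cos 2x - (3/2)sin 2x
check: L g = -(12/5)cos x - (36/5)sin x - (7/4)cos 2x + (9/2)sin 2x
so L g − 1·g = -8sin x - (7/3)cos 2x + 6sin 2x = f ✓

the image equals g(x) = -(12/5)cos x + (4/5)sin x + (7/12)cos 2x - (3/2)sin 2x


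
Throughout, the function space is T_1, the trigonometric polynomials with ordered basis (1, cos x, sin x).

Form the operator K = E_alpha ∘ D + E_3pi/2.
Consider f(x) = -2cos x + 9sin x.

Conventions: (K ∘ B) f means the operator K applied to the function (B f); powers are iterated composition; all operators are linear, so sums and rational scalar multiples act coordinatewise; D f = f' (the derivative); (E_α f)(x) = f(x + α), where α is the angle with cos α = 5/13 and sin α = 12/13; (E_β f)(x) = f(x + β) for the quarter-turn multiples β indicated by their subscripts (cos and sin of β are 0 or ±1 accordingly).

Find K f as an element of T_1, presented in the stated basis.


D f = 9cos x + 2sin x
E_alpha D f = (69/13)cos x - (98/13)sin x
E_3pi/2 f = -9cos x - 2sin x
(E_alpha ∘ D + E_3pi/2) f = -(48/13)cos x - (124/13)sin x

g(x) = -(48/13)cos x - (124/13)sin x


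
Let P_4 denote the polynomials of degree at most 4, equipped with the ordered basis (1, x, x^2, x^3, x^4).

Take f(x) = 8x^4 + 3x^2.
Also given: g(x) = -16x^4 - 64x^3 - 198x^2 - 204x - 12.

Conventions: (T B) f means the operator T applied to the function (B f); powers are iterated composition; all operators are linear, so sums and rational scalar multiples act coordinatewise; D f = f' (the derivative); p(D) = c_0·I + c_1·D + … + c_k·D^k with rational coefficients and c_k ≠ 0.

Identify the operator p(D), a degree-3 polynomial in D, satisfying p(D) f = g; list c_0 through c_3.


p(D) = -2·I − 2·D − 2·D^2 − D^3, i.e. c_0 = -2, c_1 = -2, c_2 = -2, c_3 = -1

D^0 f = 8x^4 + 3x^2
D^1 f = 32x^3 + 6x
D^2 f = 96x^2 + 6
D^3 f = 192x
matching coefficients of g against c_0 f + c_1 Df + … from the top degree down determines the c_i
solution: c_0 = -2, c_1 = -2, c_2 = -2, c_3 = -1


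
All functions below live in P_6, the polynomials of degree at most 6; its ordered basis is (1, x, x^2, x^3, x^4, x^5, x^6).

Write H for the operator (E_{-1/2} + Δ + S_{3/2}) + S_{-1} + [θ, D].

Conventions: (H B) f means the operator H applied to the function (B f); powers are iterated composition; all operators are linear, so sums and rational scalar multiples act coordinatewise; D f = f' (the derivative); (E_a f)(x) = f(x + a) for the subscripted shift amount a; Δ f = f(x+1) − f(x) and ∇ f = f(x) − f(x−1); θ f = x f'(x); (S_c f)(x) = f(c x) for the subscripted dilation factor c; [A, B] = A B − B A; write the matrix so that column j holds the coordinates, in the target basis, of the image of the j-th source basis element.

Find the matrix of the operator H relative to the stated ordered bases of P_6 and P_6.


image of 1: 3
image of x: (3/2)x - 1/2
image of x^2: (17/4)x^2 - x + 5/4
image of x^3: (27/8)x^3 - (3/2)x^2 + (15/4)x + 7/8
image of x^4: (113/16)x^4 - 2x^3 + (15/2)x^2 + (7/2)x + 17/16
image of x^5: (243/32)x^5 - (5/2)x^4 + (25/2)x^3 + (35/4)x^2 + (85/16)x + 31/32
image of x^6: (857/64)x^6 - 3x^5 + (75/4)x^4 + (35/2)x^3 + (255/16)x^2 + (93/16)x + 65/64
each image's coordinates form column j of the matrix

the matrix is [[3, -1/2, 5/4, 7/8, 17/16, 31/32, 65/64]; [0, 3/2, -1, 15/4, 7/2, 85/16, 93/16]; [0, 0, 17/4, -3/2, 15/2, 35/4, 255/16]; [0, 0, 0, 27/8, -2, 25/2, 35/2]; [0, 0, 0, 0, 113/16, -5/2, 75/4]; [0, 0, 0, 0, 0, 243/32, -3]; [0, 0, 0, 0, 0, 0, 857/64]] (rows listed top to bottom)


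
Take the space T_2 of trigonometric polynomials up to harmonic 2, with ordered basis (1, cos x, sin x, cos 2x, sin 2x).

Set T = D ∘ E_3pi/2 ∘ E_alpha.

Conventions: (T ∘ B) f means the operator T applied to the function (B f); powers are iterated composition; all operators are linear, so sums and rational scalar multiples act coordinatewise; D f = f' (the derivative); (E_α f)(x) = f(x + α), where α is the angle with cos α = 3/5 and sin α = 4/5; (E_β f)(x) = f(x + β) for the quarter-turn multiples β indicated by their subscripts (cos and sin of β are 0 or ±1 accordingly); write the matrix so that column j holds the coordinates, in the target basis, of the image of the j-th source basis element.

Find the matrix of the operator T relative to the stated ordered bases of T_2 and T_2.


image of 1: 0
image of cos x: (3/5)cos x - (4/5)sin x
image of sin x: (4/5)cos x + (3/5)sin x
image of cos 2x: (48/25)cos 2x - (14/25)sin 2x
image of sin 2x: (14/25)cos 2x + (48/25)sin 2x
each image's coordinates form column j of the matrix

the matrix is [[0, 0, 0, 0, 0]; [0, 3/5, 4/5, 0, 0]; [0, -4/5, 3/5, 0, 0]; [0, 0, 0, 48/25, 14/25]; [0, 0, 0, -14/25, 48/25]] (rows listed top to bottom)


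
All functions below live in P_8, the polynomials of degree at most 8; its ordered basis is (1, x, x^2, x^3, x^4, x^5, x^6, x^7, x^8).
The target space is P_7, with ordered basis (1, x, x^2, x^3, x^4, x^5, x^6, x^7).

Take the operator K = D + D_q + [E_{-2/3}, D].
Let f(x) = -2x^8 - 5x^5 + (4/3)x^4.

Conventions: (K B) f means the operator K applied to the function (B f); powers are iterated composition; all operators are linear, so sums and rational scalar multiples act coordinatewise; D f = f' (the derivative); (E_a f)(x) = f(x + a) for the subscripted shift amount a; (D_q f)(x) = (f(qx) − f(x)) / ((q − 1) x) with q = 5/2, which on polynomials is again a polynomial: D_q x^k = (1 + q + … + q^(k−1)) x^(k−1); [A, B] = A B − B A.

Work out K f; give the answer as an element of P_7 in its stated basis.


g(x) = -(131147/64)x^7 - (5555/16)x^4 + (235/6)x^3

D f = -16x^7 - 25x^4 + (16/3)x^3
D_q f = -(130123/64)x^7 - (5155/16)x^4 + (203/6)x^3
D f = -16x^7 - 25x^4 + (16/3)x^3
E_{-2/3} D f = -16x^7 + (224/3)x^6 - (448/3)x^5 + (3805/27)x^4 - (3128/81)x^3 - (2680/81)x^2 + (19616/729)x - 12208/2187
E_{-2/3} f = -2x^8 + (32/3)x^7 - (224/9)x^6 + (761/27)x^5 - (782/81)x^4 - (2680/243)x^3 + (9808/729)x^2 - (12208/2187)x + 5536/6561
D E_{-2/3} f = -16x^7 + (224/3)x^6 - (448/3)x^5 + (3805/27)x^4 - (3128/81)x^3 - (2680/81)x^2 + (19616/729)x - 12208/2187
[E_{-2/3}, D] f = 0
(D + D_q + [E_{-2/3}, D]) f = -(131147/64)x^7 - (5555/16)x^4 + (235/6)x^3


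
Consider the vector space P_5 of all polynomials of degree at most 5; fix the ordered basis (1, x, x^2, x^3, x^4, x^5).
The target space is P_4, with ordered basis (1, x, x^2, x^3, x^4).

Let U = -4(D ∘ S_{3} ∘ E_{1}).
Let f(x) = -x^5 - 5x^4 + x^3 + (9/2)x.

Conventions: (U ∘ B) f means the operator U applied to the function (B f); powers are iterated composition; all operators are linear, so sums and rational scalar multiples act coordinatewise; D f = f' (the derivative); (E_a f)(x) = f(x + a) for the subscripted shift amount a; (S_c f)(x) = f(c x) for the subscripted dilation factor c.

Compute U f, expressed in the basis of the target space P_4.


E_{1} f = -x^5 - 10x^4 - 29x^3 - 37x^2 - (35/2)x - 1/2
S_{3} E_{1} f = -243x^5 - 810x^4 - 783x^3 - 333x^2 - (105/2)x - 1/2
D S_{3} E_{1} f = -1215x^4 - 3240x^3 - 2349x^2 - 666x - 105/2
(-4(D ∘ S_{3} ∘ E_{1})) f = 4860x^4 + 12960x^3 + 9396x^2 + 2664x + 210

the result is g(x) = 4860x^4 + 12960x^3 + 9396x^2 + 2664x + 210


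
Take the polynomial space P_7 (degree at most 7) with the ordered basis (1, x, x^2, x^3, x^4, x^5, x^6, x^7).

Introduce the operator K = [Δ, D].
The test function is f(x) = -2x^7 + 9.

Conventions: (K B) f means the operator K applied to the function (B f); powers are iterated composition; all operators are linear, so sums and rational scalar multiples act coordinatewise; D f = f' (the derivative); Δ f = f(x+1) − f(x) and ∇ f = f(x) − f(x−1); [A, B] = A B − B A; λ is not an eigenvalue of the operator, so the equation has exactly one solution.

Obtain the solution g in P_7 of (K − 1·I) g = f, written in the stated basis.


the image equals g(x) = 2x^7 - 9

write g with unknown coordinates in the stated basis and equate coefficients in (K − 1·I) g = f
solving from the highest basis element down gives g = 2x^7 - 9
check: K g = 0
so K g − 1·g = -2x^7 + 9 = f ✓


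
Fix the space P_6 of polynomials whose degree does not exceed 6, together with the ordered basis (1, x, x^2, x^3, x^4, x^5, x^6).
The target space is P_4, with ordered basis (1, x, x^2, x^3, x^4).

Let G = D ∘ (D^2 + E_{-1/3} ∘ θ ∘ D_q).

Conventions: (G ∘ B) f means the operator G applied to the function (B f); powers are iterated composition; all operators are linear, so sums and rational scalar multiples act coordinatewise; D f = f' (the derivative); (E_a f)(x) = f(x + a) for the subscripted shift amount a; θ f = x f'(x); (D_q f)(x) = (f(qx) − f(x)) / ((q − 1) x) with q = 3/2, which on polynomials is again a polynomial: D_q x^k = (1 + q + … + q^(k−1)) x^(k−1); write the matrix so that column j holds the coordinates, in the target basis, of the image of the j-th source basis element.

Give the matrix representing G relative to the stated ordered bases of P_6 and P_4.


the matrix is [[0, 0, 5/2, -1/3, 65/8, -211/27, 16625/2592]; [0, 0, 0, 19, -99/4, 211/3, -16625/216]; [0, 0, 0, 0, 585/8, -151, 16625/48]; [0, 0, 0, 0, 0, 211, -13745/24]; [0, 0, 0, 0, 0, 0, 16625/32]] (rows listed top to bottom)

image of 1: 0
image of x: 0
image of x^2: 5/2
image of x^3: 19x - 1/3
image of x^4: (585/8)x^2 - (99/4)x + 65/8
image of x^5: 211x^3 - 151x^2 + (211/3)x - 211/27
image of x^6: (16625/32)x^4 - (13745/24)x^3 + (16625/48)x^2 - (16625/216)x + 16625/2592
each image's coordinates form column j of the matrix


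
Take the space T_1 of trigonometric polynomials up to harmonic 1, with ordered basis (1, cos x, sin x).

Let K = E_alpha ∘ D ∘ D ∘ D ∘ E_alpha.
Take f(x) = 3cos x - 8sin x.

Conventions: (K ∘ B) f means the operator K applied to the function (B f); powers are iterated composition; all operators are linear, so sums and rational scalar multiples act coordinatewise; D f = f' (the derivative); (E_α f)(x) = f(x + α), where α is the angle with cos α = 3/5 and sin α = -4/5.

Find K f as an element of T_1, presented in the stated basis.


the image equals g(x) = -(128/25)cos x + (171/25)sin x

E_alpha f = (41/5)cos x - (12/5)sin x
D E_alpha f = -(12/5)cos x - (41/5)sin x
D (D ∘ E_alpha) f = -(41/5)cos x + (12/5)sin x
D D (D ∘ E_alpha) f = (12/5)cos x + (41/5)sin x
E_alpha D D (D ∘ E_alpha) f = -(128/25)cos x + (171/25)sin x


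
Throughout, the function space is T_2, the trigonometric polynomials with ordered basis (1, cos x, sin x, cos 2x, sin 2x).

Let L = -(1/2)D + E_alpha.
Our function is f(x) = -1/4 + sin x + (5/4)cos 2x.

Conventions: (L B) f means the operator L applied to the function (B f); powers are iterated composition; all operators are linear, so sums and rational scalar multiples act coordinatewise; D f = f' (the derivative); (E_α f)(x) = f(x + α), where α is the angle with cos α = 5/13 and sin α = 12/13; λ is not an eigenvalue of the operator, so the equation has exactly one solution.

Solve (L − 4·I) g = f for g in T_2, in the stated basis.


write g with unknown coordinates in the stated basis and equate coefficients in (L − 4·I) g = f
solving from the highest basis element down gives g = 1/12 - (22/689)cos x - (188/689)sin x - (3975/15016)cos 2x - (245/15016)sin 2x
check: L g = 1/12 - (88/689)cos x - (63/689)sin x + (1435/7508)cos 2x - (245/3754)sin 2x
so L g − 4·g = -1/4 + sin x + (5/4)cos 2x = f ✓

the image equals g(x) = 1/12 - (22/689)cos x - (188/689)sin x - (3975/15016)cos 2x - (245/15016)sin 2x


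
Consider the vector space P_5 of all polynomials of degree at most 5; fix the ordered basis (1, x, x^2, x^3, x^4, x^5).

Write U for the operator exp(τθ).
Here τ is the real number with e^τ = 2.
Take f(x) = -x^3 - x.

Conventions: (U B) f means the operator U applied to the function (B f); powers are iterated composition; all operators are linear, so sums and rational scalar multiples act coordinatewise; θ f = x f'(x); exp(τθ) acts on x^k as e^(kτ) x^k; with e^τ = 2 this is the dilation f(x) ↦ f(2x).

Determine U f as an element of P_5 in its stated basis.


the result is g(x) = -8x^3 - 2x

exp(τθ) x^k = e^(kτ) x^k; with e^τ = 2 this sends x^k to 2^k x^k
x ↦ 2 x
x^3 ↦ 8 x^3
applying this coordinatewise to f: exp(τθ) f = -8x^3 - 2x


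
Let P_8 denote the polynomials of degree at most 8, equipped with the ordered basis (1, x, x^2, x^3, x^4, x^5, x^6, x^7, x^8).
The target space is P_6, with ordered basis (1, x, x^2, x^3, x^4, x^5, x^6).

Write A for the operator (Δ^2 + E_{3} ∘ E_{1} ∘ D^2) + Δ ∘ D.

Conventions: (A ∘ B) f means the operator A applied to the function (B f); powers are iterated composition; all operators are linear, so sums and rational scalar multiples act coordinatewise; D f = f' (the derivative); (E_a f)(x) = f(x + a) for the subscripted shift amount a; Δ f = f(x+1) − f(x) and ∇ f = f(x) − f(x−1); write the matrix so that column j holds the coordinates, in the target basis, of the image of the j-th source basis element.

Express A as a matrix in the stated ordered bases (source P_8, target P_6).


image of 1: 0
image of x: 0
image of x^2: 6
image of x^3: 18x + 33
image of x^4: 36x^2 + 132x + 210
image of x^5: 60x^3 + 330x^2 + 1050x + 1315
image of x^6: 90x^4 + 660x^3 + 3150x^2 + 7890x + 7748
image of x^7: 126x^5 + 1155x^4 + 7350x^3 + 27615x^2 + 54236x + 43141
image of x^8: 168x^6 + 1848x^5 + 14700x^4 + 73640x^3 + 216944x^2 + 345128x + 229638
each image's coordinates form column j of the matrix

the matrix is [[0, 0, 6, 33, 210, 1315, 7748, 43141, 229638]; [0, 0, 0, 18, 132, 1050, 7890, 54236, 345128]; [0, 0, 0, 0, 36, 330, 3150, 27615, 216944]; [0, 0, 0, 0, 0, 60, 660, 7350, 73640]; [0, 0, 0, 0, 0, 0, 90, 1155, 14700]; [0, 0, 0, 0, 0, 0, 0, 126, 1848]; [0, 0, 0, 0, 0, 0, 0, 0, 168]] (rows listed top to bottom)


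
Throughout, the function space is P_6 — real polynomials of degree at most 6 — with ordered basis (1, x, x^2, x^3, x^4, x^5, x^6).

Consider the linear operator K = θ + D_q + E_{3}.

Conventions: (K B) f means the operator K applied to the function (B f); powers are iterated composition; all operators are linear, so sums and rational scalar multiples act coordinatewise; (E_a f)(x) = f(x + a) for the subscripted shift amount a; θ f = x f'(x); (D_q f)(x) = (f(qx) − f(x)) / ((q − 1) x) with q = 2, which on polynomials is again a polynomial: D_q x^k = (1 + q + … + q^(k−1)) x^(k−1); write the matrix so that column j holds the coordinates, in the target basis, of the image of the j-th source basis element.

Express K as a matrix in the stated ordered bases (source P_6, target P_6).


image of 1: 1
image of x: 2x + 4
image of x^2: 3x^2 + 9x + 9
image of x^3: 4x^3 + 16x^2 + 27x + 27
image of x^4: 5x^4 + 27x^3 + 54x^2 + 108x + 81
image of x^5: 6x^5 + 46x^4 + 90x^3 + 270x^2 + 405x + 243
image of x^6: 7x^6 + 81x^5 + 135x^4 + 540x^3 + 1215x^2 + 1458x + 729
each image's coordinates form column j of the matrix

the matrix is [[1, 4, 9, 27, 81, 243, 729]; [0, 2, 9, 27, 108, 405, 1458]; [0, 0, 3, 16, 54, 270, 1215]; [0, 0, 0, 4, 27, 90, 540]; [0, 0, 0, 0, 5, 46, 135]; [0, 0, 0, 0, 0, 6, 81]; [0, 0, 0, 0, 0, 0, 7]] (rows listed top to bottom)


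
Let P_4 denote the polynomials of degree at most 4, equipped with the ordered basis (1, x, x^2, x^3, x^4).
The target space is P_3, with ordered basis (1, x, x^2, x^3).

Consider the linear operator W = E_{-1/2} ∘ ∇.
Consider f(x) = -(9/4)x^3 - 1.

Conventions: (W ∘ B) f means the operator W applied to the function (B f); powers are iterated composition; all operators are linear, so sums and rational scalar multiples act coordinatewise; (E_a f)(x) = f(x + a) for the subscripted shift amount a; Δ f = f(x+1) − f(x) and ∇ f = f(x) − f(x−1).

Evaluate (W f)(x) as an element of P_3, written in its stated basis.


∇ f = -(27/4)x^2 + (27/4)x - 9/4
E_{-1/2} ∇ f = -(27/4)x^2 + (27/2)x - 117/16

g(x) = -(27/4)x^2 + (27/2)x - 117/16


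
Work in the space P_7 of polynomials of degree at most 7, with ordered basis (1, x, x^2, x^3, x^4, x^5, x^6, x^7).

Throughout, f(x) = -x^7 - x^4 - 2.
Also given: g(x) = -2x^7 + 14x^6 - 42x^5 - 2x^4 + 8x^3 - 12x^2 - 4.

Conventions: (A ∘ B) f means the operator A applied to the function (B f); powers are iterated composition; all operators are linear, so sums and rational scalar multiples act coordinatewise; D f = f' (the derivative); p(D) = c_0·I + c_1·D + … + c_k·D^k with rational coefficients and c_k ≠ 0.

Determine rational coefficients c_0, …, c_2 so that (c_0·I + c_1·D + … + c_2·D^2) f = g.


D^0 f = -x^7 - x^4 - 2
D^1 f = -7x^6 - 4x^3
D^2 f = -42x^5 - 12x^2
matching coefficients of g against c_0 f + c_1 Df + … from the top degree down determines the c_i
solution: c_0 = 2, c_1 = -2, c_2 = 1

c_0 = 2, c_1 = -2, c_2 = 1


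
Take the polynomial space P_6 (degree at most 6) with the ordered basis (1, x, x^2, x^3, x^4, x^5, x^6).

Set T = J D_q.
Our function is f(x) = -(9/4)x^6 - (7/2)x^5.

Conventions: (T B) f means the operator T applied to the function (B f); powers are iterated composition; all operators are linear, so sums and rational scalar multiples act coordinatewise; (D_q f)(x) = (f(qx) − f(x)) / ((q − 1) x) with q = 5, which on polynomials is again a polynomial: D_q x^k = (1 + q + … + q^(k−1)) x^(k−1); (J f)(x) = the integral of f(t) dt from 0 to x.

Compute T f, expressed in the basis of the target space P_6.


the result is g(x) = -(5859/4)x^6 - (5467/10)x^5

D_q f = -(17577/2)x^5 - (5467/2)x^4
J D_q f = -(5859/4)x^6 - (5467/10)x^5


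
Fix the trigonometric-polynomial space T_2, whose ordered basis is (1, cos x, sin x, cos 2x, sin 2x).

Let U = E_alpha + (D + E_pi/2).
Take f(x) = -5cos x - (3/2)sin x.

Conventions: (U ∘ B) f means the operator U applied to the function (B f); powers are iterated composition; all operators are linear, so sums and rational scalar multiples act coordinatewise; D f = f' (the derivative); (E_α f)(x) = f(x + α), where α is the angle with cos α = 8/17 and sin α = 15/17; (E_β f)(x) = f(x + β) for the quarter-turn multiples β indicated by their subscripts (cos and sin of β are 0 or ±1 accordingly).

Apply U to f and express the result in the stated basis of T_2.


E_alpha f = -(125/34)cos x + (63/17)sin x
D f = -(3/2)cos x + 5sin x
E_pi/2 f = -(3/2)cos x + 5sin x
(D + E_pi/2) f = -3cos x + 10sin x
(E_alpha + (D + E_pi/2)) f = -(227/34)cos x + (233/17)sin x

the result is g(x) = -(227/34)cos x + (233/17)sin x


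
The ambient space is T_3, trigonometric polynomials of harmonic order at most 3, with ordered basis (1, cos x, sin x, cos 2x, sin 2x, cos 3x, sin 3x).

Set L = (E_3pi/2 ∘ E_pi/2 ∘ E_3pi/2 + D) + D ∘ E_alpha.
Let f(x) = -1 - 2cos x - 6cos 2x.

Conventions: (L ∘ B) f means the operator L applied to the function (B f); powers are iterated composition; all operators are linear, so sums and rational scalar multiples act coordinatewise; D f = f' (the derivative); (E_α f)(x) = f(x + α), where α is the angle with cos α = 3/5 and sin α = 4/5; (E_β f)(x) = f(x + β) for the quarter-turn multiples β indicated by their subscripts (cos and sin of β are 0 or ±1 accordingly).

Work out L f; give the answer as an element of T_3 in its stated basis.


the image equals g(x) = -1 + (8/5)cos x + (6/5)sin x + (438/25)cos 2x + (216/25)sin 2x

E_3pi/2 f = -1 - 2sin x + 6cos 2x
E_pi/2 E_3pi/2 f = -1 - 2cos x - 6cos 2x
E_3pi/2 E_pi/2 E_3pi/2 f = -1 - 2sin x + 6cos 2x
D f = 2sin x + 12sin 2x
(E_3pi/2 ∘ E_pi/2 ∘ E_3pi/2 + D) f = -1 + 6cos 2x + 12sin 2x
E_alpha f = -1 - (6/5)cos x + (8/5)sin x + (42/25)cos 2x + (144/25)sin 2x
D E_alpha f = (8/5)cos x + (6/5)sin x + (288/25)cos 2x - (84/25)sin 2x
((E_3pi/2 ∘ E_pi/2 ∘ E_3pi/2 + D) + D ∘ E_alpha) f = -1 + (8/5)cos x + (6/5)sin x + (438/25)cos 2x + (216/25)sin 2x


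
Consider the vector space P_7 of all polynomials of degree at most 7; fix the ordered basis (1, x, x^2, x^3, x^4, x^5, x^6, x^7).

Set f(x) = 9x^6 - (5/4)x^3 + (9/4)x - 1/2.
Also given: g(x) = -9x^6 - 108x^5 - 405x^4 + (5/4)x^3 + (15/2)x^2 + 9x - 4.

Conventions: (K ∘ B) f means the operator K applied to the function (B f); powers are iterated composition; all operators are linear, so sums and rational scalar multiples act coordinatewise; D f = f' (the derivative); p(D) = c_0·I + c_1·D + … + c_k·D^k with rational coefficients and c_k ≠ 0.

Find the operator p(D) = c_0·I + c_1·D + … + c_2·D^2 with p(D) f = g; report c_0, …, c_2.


c_0 = -1, c_1 = -2, c_2 = -3/2

D^0 f = 9x^6 - (5/4)x^3 + (9/4)x - 1/2
D^1 f = 54x^5 - (15/4)x^2 + 9/4
D^2 f = 270x^4 - (15/2)x
matching coefficients of g against c_0 f + c_1 Df + … from the top degree down determines the c_i
solution: c_0 = -1, c_1 = -2, c_2 = -3/2


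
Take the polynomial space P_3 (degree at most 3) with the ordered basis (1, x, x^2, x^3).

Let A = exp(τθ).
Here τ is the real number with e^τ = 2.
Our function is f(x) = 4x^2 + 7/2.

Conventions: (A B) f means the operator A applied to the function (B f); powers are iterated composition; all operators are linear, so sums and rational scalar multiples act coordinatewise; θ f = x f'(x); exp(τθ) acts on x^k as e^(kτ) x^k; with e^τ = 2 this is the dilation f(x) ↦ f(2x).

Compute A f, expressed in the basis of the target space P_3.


g(x) = 16x^2 + 7/2

exp(τθ) x^k = e^(kτ) x^k; with e^τ = 2 this sends x^k to 2^k x^k
x^2 ↦ 4 x^2
applying this coordinatewise to f: exp(τθ) f = 16x^2 + 7/2


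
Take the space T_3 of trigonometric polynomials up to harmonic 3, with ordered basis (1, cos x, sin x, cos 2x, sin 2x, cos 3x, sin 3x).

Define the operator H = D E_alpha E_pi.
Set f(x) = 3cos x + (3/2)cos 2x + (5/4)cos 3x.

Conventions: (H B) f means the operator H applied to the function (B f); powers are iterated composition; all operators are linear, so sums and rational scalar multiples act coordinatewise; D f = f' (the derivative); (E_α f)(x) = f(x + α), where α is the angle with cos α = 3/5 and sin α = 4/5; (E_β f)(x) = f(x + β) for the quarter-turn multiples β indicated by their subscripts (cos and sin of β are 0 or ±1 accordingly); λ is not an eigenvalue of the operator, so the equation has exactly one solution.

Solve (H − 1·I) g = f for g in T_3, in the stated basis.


write g with unknown coordinates in the stated basis and equate coefficients in (H − 1·I) g = f
solving from the highest basis element down gives g = -(3/2)cos x - (9/2)sin x - (219/442)cos 2x - (21/221)sin 2x + (35/3944)cos 3x + (1755/3944)sin 3x
check: H g = (3/2)cos x - (9/2)sin x + (222/221)cos 2x - (21/221)sin 2x + (4965/3944)cos 3x + (1755/3944)sin 3x
so H g − 1·g = 3cos x + (3/2)cos 2x + (5/4)cos 3x = f ✓

the image equals g(x) = -(3/2)cos x - (9/2)sin x - (219/442)cos 2x - (21/221)sin 2x + (35/3944)cos 3x + (1755/3944)sin 3x


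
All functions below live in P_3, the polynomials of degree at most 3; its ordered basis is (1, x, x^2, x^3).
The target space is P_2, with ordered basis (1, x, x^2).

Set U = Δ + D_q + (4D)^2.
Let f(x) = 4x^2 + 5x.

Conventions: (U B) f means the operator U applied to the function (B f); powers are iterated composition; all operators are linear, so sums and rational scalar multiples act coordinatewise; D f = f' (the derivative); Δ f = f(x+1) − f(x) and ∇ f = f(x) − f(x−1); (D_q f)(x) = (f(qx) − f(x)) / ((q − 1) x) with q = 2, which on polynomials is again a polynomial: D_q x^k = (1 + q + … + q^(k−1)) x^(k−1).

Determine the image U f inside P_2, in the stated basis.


the image equals g(x) = 20x + 142

Δ f = 8x + 9
D_q f = 12x + 5
D f = 8x + 5
(4D) f = 32x + 20
D (4D) f = 32
(4D) (4D) f = 128
(Δ + D_q + (4D)^2) f = 20x + 142


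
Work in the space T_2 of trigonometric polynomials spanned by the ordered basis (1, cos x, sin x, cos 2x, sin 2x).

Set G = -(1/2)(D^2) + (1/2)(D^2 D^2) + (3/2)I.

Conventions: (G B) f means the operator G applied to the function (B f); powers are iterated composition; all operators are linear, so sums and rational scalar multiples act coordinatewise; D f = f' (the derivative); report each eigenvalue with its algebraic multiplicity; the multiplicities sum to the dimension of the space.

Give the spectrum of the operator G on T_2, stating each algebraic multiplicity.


image of 1: 3/2
image of cos x: (5/2)cos x
image of sin x: (5/2)sin x
image of cos 2x: (23/2)cos 2x
image of sin 2x: (23/2)sin 2x
the matrix is diagonal; its diagonal is (3/2, 5/2, 5/2, 23/2, 23/2)
for a triangular matrix the eigenvalues are the diagonal entries, with algebraic multiplicity their repetition count

λ = 3/2 (multiplicity 1), λ = 5/2 (multiplicity 2), λ = 23/2 (multiplicity 2)


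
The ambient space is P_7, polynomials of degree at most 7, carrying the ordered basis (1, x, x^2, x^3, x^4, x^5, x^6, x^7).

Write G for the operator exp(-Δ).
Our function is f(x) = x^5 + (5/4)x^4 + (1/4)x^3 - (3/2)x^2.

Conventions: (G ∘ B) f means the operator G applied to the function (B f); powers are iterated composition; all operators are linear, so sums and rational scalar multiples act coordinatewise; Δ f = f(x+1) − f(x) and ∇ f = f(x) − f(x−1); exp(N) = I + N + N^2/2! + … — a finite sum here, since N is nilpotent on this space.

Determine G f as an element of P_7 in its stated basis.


the result is g(x) = x^5 - (15/4)x^4 - (19/4)x^3 + (31/4)x^2 + 13x - 1/2

order-1 term: -5x^4 - 15x^3 - (73/4)x^2 - (31/4)x - 1
order-2 term: 10x^3 + (75/2)x^2 + (203/4)x + 23
order-3 term: -10x^2 - 35x - 131/4
order-4 term: 5x + 45/4
order-5 term: -1
the series for exp(-Δ) f terminates at order 5
exp(-Δ) f = x^5 - (15/4)x^4 - (19/4)x^3 + (31/4)x^2 + 13x - 1/2


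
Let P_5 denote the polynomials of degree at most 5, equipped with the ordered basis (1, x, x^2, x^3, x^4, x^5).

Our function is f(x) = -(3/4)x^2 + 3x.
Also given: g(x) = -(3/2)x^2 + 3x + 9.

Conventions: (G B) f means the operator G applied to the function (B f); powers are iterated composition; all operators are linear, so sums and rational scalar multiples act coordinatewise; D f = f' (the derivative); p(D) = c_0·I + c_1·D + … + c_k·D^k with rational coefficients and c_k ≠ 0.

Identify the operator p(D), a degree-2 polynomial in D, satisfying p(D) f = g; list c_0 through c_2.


c_0 = 2, c_1 = 2, c_2 = -2

D^0 f = -(3/4)x^2 + 3x
D^1 f = -(3/2)x + 3
D^2 f = -3/2
matching coefficients of g against c_0 f + c_1 Df + … from the top degree down determines the c_i
solution: c_0 = 2, c_1 = 2, c_2 = -2


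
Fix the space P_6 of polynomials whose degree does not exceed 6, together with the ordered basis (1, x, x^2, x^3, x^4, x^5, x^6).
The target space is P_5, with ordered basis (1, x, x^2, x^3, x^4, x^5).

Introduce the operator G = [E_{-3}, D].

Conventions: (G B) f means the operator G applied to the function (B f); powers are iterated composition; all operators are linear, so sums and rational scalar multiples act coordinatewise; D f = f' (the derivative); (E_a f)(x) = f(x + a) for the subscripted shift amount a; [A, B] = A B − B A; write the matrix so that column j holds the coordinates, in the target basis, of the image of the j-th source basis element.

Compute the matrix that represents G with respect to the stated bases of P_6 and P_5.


image of 1: 0
image of x: 0
image of x^2: 0
image of x^3: 0
image of x^4: 0
image of x^5: 0
image of x^6: 0
each image's coordinates form column j of the matrix

the matrix is [[0, 0, 0, 0, 0, 0, 0]; [0, 0, 0, 0, 0, 0, 0]; [0, 0, 0, 0, 0, 0, 0]; [0, 0, 0, 0, 0, 0, 0]; [0, 0, 0, 0, 0, 0, 0]; [0, 0, 0, 0, 0, 0, 0]] (rows listed top to bottom)


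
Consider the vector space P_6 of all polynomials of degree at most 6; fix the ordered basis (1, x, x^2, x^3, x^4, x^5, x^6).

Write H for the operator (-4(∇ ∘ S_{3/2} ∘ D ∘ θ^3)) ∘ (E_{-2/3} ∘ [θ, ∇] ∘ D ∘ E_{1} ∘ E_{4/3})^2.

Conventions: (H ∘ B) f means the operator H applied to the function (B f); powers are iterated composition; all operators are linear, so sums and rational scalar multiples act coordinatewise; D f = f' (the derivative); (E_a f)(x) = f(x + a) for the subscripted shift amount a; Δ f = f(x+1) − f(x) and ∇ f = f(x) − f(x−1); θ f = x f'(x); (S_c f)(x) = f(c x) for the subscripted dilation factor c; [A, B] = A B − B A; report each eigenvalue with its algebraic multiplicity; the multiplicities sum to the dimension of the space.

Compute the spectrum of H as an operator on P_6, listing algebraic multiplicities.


image of 1: 0
image of x: 0
image of x^2: 0
image of x^3: 0
image of x^4: 0
image of x^5: 0
image of x^6: -34560
the matrix is upper triangular; its diagonal is (0, 0, 0, 0, 0, 0, 0)
for a triangular matrix the eigenvalues are the diagonal entries, with algebraic multiplicity their repetition count

λ = 0 (multiplicity 7)
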